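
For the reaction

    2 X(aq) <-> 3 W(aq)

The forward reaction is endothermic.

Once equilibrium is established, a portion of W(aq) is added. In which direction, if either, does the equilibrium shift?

left

Adding W (aq), a product, drives the reaction to the left.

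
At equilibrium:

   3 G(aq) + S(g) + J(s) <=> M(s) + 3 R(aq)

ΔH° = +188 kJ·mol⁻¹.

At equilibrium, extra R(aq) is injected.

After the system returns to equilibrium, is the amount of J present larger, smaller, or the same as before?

increases

Adding R (aq), a product, drives the reaction to the left.
The net shift is to the left. J is a reactant, so its amount increases.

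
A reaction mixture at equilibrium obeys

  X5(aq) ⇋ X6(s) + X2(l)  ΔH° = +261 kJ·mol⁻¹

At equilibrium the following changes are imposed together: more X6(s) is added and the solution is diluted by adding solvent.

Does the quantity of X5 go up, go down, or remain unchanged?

X6 is a pure solid; its activity is 1 regardless of amount, so Q is unaffected — no shift from this change.
Dilution lowers every aqueous concentration by the same factor. Δn_aq = 0 − 1 = -1, so the system shifts toward the side with more dissolved moles — to the left.
The net shift is to the left. X5 is a reactant, so its amount increases.

increases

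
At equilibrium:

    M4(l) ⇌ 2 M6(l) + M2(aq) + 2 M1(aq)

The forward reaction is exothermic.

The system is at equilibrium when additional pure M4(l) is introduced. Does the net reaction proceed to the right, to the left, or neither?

M4 is a pure liquid; its activity is 1 regardless of amount, so Q is unaffected — no shift from this change.

no shift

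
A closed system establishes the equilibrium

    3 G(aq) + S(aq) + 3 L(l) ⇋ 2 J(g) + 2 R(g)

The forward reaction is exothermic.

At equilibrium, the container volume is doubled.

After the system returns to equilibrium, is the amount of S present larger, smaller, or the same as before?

decreases

Gas moles: reactants 0, products 4 (Δn_gas = +4). Expansion shifts the system toward the side with more moles of gas — to the right.
The net shift is to the right. S is a reactant, so its amount decreases.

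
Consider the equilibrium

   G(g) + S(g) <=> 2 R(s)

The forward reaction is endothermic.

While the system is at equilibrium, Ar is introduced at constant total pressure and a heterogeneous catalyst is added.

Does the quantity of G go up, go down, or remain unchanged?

increases

Adding inert gas at constant total pressure expands the volume and lowers every reacting partial pressure. With Δn_gas = 0 − 2 = -2, Q moves away from K toward the side with fewer gas moles, so the system shifts toward the side with more gas moles — to the left.
A catalyst speeds both forward and reverse rates equally; it changes neither Q nor K — no shift from this change.
The net shift is to the left. G is a reactant, so its amount increases.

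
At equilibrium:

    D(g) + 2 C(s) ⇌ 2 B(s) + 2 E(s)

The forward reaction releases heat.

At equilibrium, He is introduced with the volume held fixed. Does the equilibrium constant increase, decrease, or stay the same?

The equilibrium constant depends only on temperature. This perturbation changes neither the position of equilibrium nor K.

unchanged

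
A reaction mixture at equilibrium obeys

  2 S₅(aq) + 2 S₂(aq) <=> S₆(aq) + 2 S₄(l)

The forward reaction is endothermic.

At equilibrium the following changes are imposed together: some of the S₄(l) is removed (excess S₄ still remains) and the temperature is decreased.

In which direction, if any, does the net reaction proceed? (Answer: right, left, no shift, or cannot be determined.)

S₄ is a pure liquid; its activity is 1 regardless of amount, so Q is unaffected — no shift from this change.
The forward reaction is endothermic. Lowering T favours the exothermic direction — shift to the left.
Only the nonzero effect(s) matter; the net shift is to the left.

left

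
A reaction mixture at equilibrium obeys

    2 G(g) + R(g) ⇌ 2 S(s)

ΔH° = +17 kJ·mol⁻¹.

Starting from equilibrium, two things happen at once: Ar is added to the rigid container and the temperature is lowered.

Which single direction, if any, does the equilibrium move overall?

left

At constant volume, adding an inert gas leaves every reacting species' partial pressure unchanged, so Q is unchanged — no shift from this change.
The forward reaction is endothermic. Lowering T favours the exothermic direction — shift to the left.
Only the nonzero effect(s) matter; the net shift is to the left.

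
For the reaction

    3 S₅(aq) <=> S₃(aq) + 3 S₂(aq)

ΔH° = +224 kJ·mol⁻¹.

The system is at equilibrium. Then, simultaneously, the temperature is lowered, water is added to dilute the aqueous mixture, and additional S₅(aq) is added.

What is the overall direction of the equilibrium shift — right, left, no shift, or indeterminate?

The forward reaction is endothermic. Lowering T favours the exothermic direction — shift to the left.
Dilution lowers every aqueous concentration by the same factor. Δn_aq = 4 − 3 = +1, so the system shifts toward the side with more dissolved moles — to the right.
Adding S₅ (aq), a reactant, drives the reaction to the right.
The individual effects push in opposite directions; without quantitative information the net direction cannot be determined.

cannot be determined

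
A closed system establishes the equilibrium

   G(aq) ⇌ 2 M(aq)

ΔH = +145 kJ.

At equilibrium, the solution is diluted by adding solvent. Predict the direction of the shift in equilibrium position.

right

Dilution lowers every aqueous concentration by the same factor. Δn_aq = 2 − 1 = +1, so the system shifts toward the side with more dissolved moles — to the right.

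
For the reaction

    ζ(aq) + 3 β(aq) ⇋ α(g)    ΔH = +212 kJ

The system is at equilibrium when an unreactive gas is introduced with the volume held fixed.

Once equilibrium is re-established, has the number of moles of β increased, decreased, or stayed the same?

unchanged

At constant volume, adding an inert gas leaves every reacting species' partial pressure unchanged, so Q is unchanged — no shift from this change.
No net shift occurs, so the amount of β is unchanged.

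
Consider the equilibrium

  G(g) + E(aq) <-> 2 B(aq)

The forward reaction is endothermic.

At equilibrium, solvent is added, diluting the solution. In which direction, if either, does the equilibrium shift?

right

Dilution lowers every aqueous concentration by the same factor. Δn_aq = 2 − 1 = +1, so the system shifts toward the side with more dissolved moles — to the right.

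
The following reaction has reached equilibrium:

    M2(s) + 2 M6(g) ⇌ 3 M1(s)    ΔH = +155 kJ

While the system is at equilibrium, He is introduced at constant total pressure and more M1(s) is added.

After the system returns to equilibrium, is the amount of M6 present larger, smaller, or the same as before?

increases

Adding inert gas at constant total pressure expands the volume and lowers every reacting partial pressure. With Δn_gas = 0 − 2 = -2, Q moves away from K toward the side with fewer gas moles, so the system shifts toward the side with more gas moles — to the left.
M1 is a pure solid; its activity is 1 regardless of amount, so Q is unaffected — no shift from this change.
The net shift is to the left. M6 is a reactant, so its amount increases.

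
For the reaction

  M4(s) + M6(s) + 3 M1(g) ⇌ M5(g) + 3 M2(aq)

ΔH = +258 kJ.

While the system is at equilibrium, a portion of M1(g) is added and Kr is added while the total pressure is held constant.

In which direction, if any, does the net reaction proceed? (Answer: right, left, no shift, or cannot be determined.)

cannot be determined

Adding M1 (g), a reactant, drives the reaction to the right.
Adding inert gas at constant total pressure expands the volume and lowers every reacting partial pressure. With Δn_gas = 1 − 3 = -2, Q moves away from K toward the side with fewer gas moles, so the system shifts toward the side with more gas moles — to the left.
The individual effects push in opposite directions; without quantitative information the net direction cannot be determined.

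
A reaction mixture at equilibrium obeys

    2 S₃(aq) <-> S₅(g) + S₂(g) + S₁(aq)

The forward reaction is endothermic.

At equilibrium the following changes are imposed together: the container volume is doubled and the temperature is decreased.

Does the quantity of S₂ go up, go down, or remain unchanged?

Gas moles: reactants 0, products 2 (Δn_gas = +2). Expansion shifts the system toward the side with more moles of gas — to the right.
The forward reaction is endothermic. Lowering T favours the exothermic direction — shift to the left.
The two effects oppose each other, so the net shift — and hence the change in S₂ — cannot be determined from the given information.

cannot be determined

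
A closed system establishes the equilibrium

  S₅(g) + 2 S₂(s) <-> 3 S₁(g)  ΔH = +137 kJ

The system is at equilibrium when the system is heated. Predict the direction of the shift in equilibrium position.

The forward reaction is endothermic. Raising T favours the endothermic direction — shift to the right.

right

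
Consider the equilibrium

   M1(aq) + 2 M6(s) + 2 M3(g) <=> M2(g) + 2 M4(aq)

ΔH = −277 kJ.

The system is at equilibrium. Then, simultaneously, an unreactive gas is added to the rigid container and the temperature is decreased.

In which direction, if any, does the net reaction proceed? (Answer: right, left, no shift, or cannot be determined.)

At constant volume, adding an inert gas leaves every reacting species' partial pressure unchanged, so Q is unchanged — no shift from this change.
The forward reaction is exothermic. Lowering T favours the exothermic direction — shift to the right.
Only the nonzero effect(s) matter; the net shift is to the right.

right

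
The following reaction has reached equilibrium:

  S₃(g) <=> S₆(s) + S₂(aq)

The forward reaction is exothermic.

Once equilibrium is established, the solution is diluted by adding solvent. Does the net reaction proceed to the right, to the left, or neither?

Dilution lowers every aqueous concentration by the same factor. Δn_aq = 1 − 0 = +1, so the system shifts toward the side with more dissolved moles — to the right.

right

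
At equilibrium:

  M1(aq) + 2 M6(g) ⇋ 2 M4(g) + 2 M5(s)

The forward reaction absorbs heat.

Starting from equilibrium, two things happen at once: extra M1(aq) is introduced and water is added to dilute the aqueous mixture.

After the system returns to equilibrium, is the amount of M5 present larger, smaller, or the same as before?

Adding M1 (aq), a reactant, drives the reaction to the right.
Dilution lowers every aqueous concentration by the same factor. Δn_aq = 0 − 1 = -1, so the system shifts toward the side with more dissolved moles — to the left.
The two effects oppose each other, so the net shift — and hence the change in M5 — cannot be determined from the given information.

cannot be determined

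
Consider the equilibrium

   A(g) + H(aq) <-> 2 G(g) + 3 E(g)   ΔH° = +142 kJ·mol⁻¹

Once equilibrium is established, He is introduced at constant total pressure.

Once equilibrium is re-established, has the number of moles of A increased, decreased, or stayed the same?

decreases

Adding inert gas at constant total pressure expands the volume and lowers every reacting partial pressure. With Δn_gas = 5 − 1 = +4, Q moves away from K toward the side with fewer gas moles, so the system shifts toward the side with more gas moles — to the right.
The net shift is to the right. A is a reactant, so its amount decreases.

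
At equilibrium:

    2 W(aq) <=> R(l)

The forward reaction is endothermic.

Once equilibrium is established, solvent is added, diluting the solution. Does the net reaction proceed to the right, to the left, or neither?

Dilution lowers every aqueous concentration by the same factor. Δn_aq = 0 − 2 = -2, so the system shifts toward the side with more dissolved moles — to the left.

left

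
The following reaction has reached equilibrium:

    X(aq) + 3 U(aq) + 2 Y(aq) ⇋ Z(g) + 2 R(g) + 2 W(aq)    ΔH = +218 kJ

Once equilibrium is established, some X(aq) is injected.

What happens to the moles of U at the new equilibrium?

Adding X (aq), a reactant, drives the reaction to the right.
The net shift is to the right. U is a reactant, so its amount decreases.

decreases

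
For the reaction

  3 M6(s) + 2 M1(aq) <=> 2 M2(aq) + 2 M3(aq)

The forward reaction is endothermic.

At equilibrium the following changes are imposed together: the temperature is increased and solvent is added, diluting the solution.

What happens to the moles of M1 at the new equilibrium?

decreases

The forward reaction is endothermic. Raising T favours the endothermic direction — shift to the right.
Dilution lowers every aqueous concentration by the same factor. Δn_aq = 4 − 2 = +2, so the system shifts toward the side with more dissolved moles — to the right.
The net shift is to the right. M1 is a reactant, so its amount decreases.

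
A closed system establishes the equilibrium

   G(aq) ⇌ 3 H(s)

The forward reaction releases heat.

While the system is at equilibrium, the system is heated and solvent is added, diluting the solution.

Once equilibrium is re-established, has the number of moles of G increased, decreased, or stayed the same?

increases

The forward reaction is exothermic. Raising T favours the endothermic direction — shift to the left.
Dilution lowers every aqueous concentration by the same factor. Δn_aq = 0 − 1 = -1, so the system shifts toward the side with more dissolved moles — to the left.
The net shift is to the left. G is a reactant, so its amount increases.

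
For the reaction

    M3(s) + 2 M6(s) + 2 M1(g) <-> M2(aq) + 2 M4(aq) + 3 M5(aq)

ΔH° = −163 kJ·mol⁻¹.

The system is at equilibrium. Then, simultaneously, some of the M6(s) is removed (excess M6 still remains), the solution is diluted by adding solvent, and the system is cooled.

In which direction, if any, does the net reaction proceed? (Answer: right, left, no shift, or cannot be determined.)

M6 is a pure solid; its activity is 1 regardless of amount, so Q is unaffected — no shift from this change.
Dilution lowers every aqueous concentration by the same factor. Δn_aq = 6 − 0 = +6, so the system shifts toward the side with more dissolved moles — to the right.
The forward reaction is exothermic. Lowering T favours the exothermic direction — shift to the right.
Only the nonzero effect(s) matter; the net shift is to the right.

right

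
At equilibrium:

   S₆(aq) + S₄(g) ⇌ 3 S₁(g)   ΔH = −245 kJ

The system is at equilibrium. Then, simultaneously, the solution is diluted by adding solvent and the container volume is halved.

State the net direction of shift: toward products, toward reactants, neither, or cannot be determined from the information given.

Dilution lowers every aqueous concentration by the same factor. Δn_aq = 0 − 1 = -1, so the system shifts toward the side with more dissolved moles — to the left.
Gas moles: reactants 1, products 3 (Δn_gas = +2). Compression shifts the system toward the side with fewer moles of gas — to the left.
All effects act in the same direction — net shift to the left.

left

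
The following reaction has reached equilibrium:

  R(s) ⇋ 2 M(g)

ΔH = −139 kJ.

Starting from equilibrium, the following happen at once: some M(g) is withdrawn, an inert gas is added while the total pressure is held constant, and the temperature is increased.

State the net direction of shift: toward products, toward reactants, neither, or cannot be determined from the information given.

cannot be determined

Removing M (g), a product, drives the reaction to the right.
Adding inert gas at constant total pressure expands the volume and lowers every reacting partial pressure. With Δn_gas = 2 − 0 = +2, Q moves away from K toward the side with fewer gas moles, so the system shifts toward the side with more gas moles — to the right.
The forward reaction is exothermic. Raising T favours the endothermic direction — shift to the left.
The individual effects push in opposite directions; without quantitative information the net direction cannot be determined.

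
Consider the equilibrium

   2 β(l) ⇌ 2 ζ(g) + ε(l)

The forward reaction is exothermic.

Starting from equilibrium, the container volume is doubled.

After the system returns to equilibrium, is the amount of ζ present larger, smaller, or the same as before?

Gas moles: reactants 0, products 2 (Δn_gas = +2). Expansion shifts the system toward the side with more moles of gas — to the right.
The net shift is to the right. ζ is a product, so its amount increases.

increases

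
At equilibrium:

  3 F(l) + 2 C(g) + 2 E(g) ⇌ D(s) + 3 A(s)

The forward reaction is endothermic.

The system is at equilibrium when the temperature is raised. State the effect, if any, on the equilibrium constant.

K depends on temperature via the van 't Hoff relation. The forward reaction is endothermic, so raising T increases K.

increases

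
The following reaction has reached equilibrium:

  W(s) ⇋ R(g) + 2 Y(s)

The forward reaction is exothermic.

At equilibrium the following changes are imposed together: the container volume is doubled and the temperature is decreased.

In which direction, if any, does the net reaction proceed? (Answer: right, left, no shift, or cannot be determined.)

right

Gas moles: reactants 0, products 1 (Δn_gas = +1). Expansion shifts the system toward the side with more moles of gas — to the right.
The forward reaction is exothermic. Lowering T favours the exothermic direction — shift to the right.
All effects act in the same direction — net shift to the right.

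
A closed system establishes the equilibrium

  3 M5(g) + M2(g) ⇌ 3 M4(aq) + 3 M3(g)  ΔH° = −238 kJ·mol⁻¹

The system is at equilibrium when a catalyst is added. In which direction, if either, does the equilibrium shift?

no shift

A catalyst speeds both forward and reverse rates equally; it changes neither Q nor K — no shift from this change.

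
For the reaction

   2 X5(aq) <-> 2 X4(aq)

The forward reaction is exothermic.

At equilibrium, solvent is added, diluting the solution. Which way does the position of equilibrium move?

Dilution scales every aqueous concentration by the same factor. Δn_aq = 2 − 2 = 0, so Q is unchanged — no shift.

no shift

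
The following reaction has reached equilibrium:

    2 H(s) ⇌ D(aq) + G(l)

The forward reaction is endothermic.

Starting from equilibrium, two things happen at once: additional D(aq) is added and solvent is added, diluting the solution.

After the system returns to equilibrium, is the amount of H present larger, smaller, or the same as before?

Adding D (aq), a product, drives the reaction to the left.
Dilution lowers every aqueous concentration by the same factor. Δn_aq = 1 − 0 = +1, so the system shifts toward the side with more dissolved moles — to the right.
The two effects oppose each other, so the net shift — and hence the change in H — cannot be determined from the given information.

cannot be determined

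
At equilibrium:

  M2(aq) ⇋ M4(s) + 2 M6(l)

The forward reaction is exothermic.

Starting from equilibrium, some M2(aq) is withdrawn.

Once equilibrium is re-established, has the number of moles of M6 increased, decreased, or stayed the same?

decreases

Removing M2 (aq), a reactant, drives the reaction to the left.
The net shift is to the left. M6 is a product, so its amount decreases.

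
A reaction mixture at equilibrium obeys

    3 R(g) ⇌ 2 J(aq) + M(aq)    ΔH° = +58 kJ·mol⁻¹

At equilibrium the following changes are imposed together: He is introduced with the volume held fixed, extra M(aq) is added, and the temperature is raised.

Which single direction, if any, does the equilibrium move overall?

At constant volume, adding an inert gas leaves every reacting species' partial pressure unchanged, so Q is unchanged — no shift from this change.
Adding M (aq), a product, drives the reaction to the left.
The forward reaction is endothermic. Raising T favours the endothermic direction — shift to the right.
The individual effects push in opposite directions; without quantitative information the net direction cannot be determined.

cannot be determined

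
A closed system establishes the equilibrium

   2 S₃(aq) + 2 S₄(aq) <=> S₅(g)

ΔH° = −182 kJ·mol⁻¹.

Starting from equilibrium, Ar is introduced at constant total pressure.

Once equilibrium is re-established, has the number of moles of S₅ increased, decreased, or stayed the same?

increases

Adding inert gas at constant total pressure expands the volume and lowers every reacting partial pressure. With Δn_gas = 1 − 0 = +1, Q moves away from K toward the side with fewer gas moles, so the system shifts toward the side with more gas moles — to the right.
The net shift is to the right. S₅ is a product, so its amount increases.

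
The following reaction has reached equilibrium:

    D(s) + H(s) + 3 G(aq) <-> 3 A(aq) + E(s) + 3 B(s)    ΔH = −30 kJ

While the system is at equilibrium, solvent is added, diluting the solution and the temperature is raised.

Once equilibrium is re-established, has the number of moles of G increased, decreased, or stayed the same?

increases

Dilution scales every aqueous concentration by the same factor. Δn_aq = 3 − 3 = 0, so Q is unchanged — no shift.
The forward reaction is exothermic. Raising T favours the endothermic direction — shift to the left.
The net shift is to the left. G is a reactant, so its amount increases.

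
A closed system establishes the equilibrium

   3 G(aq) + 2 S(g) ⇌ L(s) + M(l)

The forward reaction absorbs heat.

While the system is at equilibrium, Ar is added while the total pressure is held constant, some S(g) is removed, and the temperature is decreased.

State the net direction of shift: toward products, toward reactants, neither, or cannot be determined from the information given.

Adding inert gas at constant total pressure expands the volume and lowers every reacting partial pressure. With Δn_gas = 0 − 2 = -2, Q moves away from K toward the side with fewer gas moles, so the system shifts toward the side with more gas moles — to the left.
Removing S (g), a reactant, drives the reaction to the left.
The forward reaction is endothermic. Lowering T favours the exothermic direction — shift to the left.
All effects act in the same direction — net shift to the left.

left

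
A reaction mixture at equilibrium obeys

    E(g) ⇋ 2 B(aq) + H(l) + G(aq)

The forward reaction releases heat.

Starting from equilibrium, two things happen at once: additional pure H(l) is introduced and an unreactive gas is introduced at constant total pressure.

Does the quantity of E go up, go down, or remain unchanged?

increases

H is a pure liquid; its activity is 1 regardless of amount, so Q is unaffected — no shift from this change.
Adding inert gas at constant total pressure expands the volume and lowers every reacting partial pressure. With Δn_gas = 0 − 1 = -1, Q moves away from K toward the side with fewer gas moles, so the system shifts toward the side with more gas moles — to the left.
The net shift is to the left. E is a reactant, so its amount increases.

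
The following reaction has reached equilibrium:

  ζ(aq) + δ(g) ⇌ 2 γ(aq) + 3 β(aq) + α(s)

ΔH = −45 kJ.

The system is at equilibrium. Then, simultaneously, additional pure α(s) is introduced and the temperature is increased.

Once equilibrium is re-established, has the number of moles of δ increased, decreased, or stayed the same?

increases

α is a pure solid; its activity is 1 regardless of amount, so Q is unaffected — no shift from this change.
The forward reaction is exothermic. Raising T favours the endothermic direction — shift to the left.
The net shift is to the left. δ is a reactant, so its amount increases.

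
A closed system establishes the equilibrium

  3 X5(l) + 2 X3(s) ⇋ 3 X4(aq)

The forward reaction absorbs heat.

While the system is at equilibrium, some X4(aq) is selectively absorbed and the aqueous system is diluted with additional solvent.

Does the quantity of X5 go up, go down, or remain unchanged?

decreases

Removing X4 (aq), a product, drives the reaction to the right.
Dilution lowers every aqueous concentration by the same factor. Δn_aq = 3 − 0 = +3, so the system shifts toward the side with more dissolved moles — to the right.
The net shift is to the right. X5 is a reactant, so its amount decreases.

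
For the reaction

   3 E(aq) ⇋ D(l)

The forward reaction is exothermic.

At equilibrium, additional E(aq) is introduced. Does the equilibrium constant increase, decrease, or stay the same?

unchanged

The equilibrium constant depends only on temperature. This perturbation may move the position of equilibrium, but since T is unchanged, K itself is unchanged.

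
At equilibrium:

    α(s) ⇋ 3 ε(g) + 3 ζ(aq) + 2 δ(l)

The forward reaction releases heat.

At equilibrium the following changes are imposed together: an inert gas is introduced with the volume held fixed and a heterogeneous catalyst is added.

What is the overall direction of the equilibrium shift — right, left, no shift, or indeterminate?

At constant volume, adding an inert gas leaves every reacting species' partial pressure unchanged, so Q is unchanged — no shift from this change.
A catalyst speeds both forward and reverse rates equally; it changes neither Q nor K — no shift from this change.
None of the changes alters Q relative to K, so there is no net shift.

no shift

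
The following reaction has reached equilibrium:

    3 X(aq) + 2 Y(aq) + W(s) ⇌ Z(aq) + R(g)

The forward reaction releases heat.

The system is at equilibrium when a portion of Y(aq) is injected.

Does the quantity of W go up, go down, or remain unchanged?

decreases

Adding Y (aq), a reactant, drives the reaction to the right.
The net shift is to the right. W is a reactant, so its amount decreases.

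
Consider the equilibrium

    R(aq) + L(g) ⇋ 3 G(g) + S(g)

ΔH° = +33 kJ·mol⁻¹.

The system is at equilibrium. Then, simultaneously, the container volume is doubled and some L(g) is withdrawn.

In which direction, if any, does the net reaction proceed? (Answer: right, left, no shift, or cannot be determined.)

Gas moles: reactants 1, products 4 (Δn_gas = +3). Expansion shifts the system toward the side with more moles of gas — to the right.
Removing L (g), a reactant, drives the reaction to the left.
The individual effects push in opposite directions; without quantitative information the net direction cannot be determined.

cannot be determined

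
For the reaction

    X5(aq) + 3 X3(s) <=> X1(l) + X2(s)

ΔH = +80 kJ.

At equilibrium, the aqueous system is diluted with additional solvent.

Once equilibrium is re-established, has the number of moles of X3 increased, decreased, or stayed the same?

Dilution lowers every aqueous concentration by the same factor. Δn_aq = 0 − 1 = -1, so the system shifts toward the side with more dissolved moles — to the left.
The net shift is to the left. X3 is a reactant, so its amount increases.

increases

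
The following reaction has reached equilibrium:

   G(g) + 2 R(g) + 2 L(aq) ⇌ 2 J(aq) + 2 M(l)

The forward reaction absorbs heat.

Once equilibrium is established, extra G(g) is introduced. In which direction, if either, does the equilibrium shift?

right

Adding G (g), a reactant, drives the reaction to the right.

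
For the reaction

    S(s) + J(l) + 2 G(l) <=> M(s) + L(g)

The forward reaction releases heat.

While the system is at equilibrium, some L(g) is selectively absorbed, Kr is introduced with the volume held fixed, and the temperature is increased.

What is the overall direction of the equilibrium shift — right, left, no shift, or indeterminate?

Removing L (g), a product, drives the reaction to the right.
At constant volume, adding an inert gas leaves every reacting species' partial pressure unchanged, so Q is unchanged — no shift from this change.
The forward reaction is exothermic. Raising T favours the endothermic direction — shift to the left.
The individual effects push in opposite directions; without quantitative information the net direction cannot be determined.

cannot be determined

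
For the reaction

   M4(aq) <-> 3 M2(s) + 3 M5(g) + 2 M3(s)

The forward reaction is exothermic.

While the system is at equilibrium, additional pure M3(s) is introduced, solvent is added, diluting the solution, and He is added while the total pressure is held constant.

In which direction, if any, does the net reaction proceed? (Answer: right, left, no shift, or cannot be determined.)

M3 is a pure solid; its activity is 1 regardless of amount, so Q is unaffected — no shift from this change.
Dilution lowers every aqueous concentration by the same factor. Δn_aq = 0 − 1 = -1, so the system shifts toward the side with more dissolved moles — to the left.
Adding inert gas at constant total pressure expands the volume and lowers every reacting partial pressure. With Δn_gas = 3 − 0 = +3, Q moves away from K toward the side with fewer gas moles, so the system shifts toward the side with more gas moles — to the right.
The individual effects push in opposite directions; without quantitative information the net direction cannot be determined.

cannot be determined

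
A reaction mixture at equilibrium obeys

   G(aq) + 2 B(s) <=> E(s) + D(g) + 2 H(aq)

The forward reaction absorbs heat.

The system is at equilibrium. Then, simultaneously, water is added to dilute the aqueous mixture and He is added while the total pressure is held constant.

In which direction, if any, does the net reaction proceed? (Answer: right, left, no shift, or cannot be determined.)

Dilution lowers every aqueous concentration by the same factor. Δn_aq = 2 − 1 = +1, so the system shifts toward the side with more dissolved moles — to the right.
Adding inert gas at constant total pressure expands the volume and lowers every reacting partial pressure. With Δn_gas = 1 − 0 = +1, Q moves away from K toward the side with fewer gas moles, so the system shifts toward the side with more gas moles — to the right.
All effects act in the same direction — net shift to the right.

right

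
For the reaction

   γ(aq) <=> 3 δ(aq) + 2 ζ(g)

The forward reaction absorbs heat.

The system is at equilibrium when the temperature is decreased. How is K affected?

K depends on temperature via the van 't Hoff relation. The forward reaction is endothermic, so lowering T decreases K.

decreases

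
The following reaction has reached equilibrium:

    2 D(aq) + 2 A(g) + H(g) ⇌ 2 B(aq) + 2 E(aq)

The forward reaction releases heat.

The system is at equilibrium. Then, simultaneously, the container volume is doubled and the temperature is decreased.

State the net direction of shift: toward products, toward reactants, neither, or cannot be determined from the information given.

Gas moles: reactants 3, products 0 (Δn_gas = -3). Expansion shifts the system toward the side with more moles of gas — to the left.
The forward reaction is exothermic. Lowering T favours the exothermic direction — shift to the right.
The individual effects push in opposite directions; without quantitative information the net direction cannot be determined.

cannot be determined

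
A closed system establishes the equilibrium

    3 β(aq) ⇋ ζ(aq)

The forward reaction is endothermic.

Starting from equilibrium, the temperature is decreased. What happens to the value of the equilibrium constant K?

K depends on temperature via the van 't Hoff relation. The forward reaction is endothermic, so lowering T decreases K.

decreases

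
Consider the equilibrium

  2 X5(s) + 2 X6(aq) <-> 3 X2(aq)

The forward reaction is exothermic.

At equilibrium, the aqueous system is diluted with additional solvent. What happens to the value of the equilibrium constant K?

The equilibrium constant depends only on temperature. This perturbation may move the position of equilibrium, but since T is unchanged, K itself is unchanged.

unchanged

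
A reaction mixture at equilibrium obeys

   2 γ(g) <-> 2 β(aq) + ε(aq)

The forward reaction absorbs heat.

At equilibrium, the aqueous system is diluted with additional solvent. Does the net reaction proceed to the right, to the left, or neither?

Dilution lowers every aqueous concentration by the same factor. Δn_aq = 3 − 0 = +3, so the system shifts toward the side with more dissolved moles — to the right.

right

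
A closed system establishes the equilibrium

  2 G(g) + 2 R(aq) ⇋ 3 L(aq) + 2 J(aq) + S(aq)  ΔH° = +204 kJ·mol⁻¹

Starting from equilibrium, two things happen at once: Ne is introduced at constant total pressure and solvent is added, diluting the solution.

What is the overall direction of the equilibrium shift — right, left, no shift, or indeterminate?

Adding inert gas at constant total pressure expands the volume and lowers every reacting partial pressure. With Δn_gas = 0 − 2 = -2, Q moves away from K toward the side with fewer gas moles, so the system shifts toward the side with more gas moles — to the left.
Dilution lowers every aqueous concentration by the same factor. Δn_aq = 6 − 2 = +4, so the system shifts toward the side with more dissolved moles — to the right.
The individual effects push in opposite directions; without quantitative information the net direction cannot be determined.

cannot be determined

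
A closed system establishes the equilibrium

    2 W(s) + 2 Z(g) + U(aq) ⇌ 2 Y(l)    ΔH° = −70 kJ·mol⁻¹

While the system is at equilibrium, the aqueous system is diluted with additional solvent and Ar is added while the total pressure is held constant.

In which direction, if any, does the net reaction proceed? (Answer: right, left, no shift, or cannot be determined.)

Dilution lowers every aqueous concentration by the same factor. Δn_aq = 0 − 1 = -1, so the system shifts toward the side with more dissolved moles — to the left.
Adding inert gas at constant total pressure expands the volume and lowers every reacting partial pressure. With Δn_gas = 0 − 2 = -2, Q moves away from K toward the side with fewer gas moles, so the system shifts toward the side with more gas moles — to the left.
All effects act in the same direction — net shift to the left.

left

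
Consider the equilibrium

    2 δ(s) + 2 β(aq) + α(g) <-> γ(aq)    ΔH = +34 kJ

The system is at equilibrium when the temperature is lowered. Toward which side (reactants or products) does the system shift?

The forward reaction is endothermic. Lowering T favours the exothermic direction — shift to the left.

left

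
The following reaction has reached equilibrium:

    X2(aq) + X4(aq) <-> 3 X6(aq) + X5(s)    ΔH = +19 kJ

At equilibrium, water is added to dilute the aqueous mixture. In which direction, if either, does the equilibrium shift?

right

Dilution lowers every aqueous concentration by the same factor. Δn_aq = 3 − 2 = +1, so the system shifts toward the side with more dissolved moles — to the right.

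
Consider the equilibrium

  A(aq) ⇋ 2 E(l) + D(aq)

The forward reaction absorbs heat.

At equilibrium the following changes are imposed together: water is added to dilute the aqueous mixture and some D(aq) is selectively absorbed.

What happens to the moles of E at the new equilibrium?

Dilution scales every aqueous concentration by the same factor. Δn_aq = 1 − 1 = 0, so Q is unchanged — no shift.
Removing D (aq), a product, drives the reaction to the right.
The net shift is to the right. E is a product, so its amount increases.

increases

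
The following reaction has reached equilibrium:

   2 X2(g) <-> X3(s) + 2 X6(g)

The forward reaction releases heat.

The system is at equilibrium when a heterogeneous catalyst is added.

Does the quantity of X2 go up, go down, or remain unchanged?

A catalyst speeds both forward and reverse rates equally; it changes neither Q nor K — no shift from this change.
No net shift occurs, so the amount of X2 is unchanged.

unchanged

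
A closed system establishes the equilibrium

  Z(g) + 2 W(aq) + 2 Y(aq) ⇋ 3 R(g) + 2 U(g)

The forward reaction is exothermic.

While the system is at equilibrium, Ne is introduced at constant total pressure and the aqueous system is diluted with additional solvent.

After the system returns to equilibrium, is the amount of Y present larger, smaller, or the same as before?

cannot be determined

Adding inert gas at constant total pressure expands the volume and lowers every reacting partial pressure. With Δn_gas = 5 − 1 = +4, Q moves away from K toward the side with fewer gas moles, so the system shifts toward the side with more gas moles — to the right.
Dilution lowers every aqueous concentration by the same factor. Δn_aq = 0 − 4 = -4, so the system shifts toward the side with more dissolved moles — to the left.
The two effects oppose each other, so the net shift — and hence the change in Y — cannot be determined from the given information.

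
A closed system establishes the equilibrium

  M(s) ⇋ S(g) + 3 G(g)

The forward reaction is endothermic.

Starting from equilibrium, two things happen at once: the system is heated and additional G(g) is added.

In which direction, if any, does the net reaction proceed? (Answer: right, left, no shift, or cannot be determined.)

The forward reaction is endothermic. Raising T favours the endothermic direction — shift to the right.
Adding G (g), a product, drives the reaction to the left.
The individual effects push in opposite directions; without quantitative information the net direction cannot be determined.

cannot be determined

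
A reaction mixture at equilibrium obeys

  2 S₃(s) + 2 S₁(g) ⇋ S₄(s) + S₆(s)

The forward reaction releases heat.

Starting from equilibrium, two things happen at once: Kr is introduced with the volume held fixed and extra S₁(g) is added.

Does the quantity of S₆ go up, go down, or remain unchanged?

increases

At constant volume, adding an inert gas leaves every reacting species' partial pressure unchanged, so Q is unchanged — no shift from this change.
Adding S₁ (g), a reactant, drives the reaction to the right.
The net shift is to the right. S₆ is a product, so its amount increases.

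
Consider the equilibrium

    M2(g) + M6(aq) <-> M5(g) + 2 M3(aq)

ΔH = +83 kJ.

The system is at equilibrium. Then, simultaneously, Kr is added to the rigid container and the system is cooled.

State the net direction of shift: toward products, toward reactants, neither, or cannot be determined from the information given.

left

At constant volume, adding an inert gas leaves every reacting species' partial pressure unchanged, so Q is unchanged — no shift from this change.
The forward reaction is endothermic. Lowering T favours the exothermic direction — shift to the left.
Only the nonzero effect(s) matter; the net shift is to the left.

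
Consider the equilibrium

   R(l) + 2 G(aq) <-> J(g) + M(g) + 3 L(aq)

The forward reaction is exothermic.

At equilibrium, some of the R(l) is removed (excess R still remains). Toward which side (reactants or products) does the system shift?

R is a pure liquid; its activity is 1 regardless of amount, so Q is unaffected — no shift from this change.

no shift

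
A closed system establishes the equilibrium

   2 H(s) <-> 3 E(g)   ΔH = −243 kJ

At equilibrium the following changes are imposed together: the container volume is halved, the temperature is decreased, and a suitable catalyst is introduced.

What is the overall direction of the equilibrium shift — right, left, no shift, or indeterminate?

Gas moles: reactants 0, products 3 (Δn_gas = +3). Compression shifts the system toward the side with fewer moles of gas — to the left.
The forward reaction is exothermic. Lowering T favours the exothermic direction — shift to the right.
A catalyst speeds both forward and reverse rates equally; it changes neither Q nor K — no shift from this change.
The individual effects push in opposite directions; without quantitative information the net direction cannot be determined.

cannot be determined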